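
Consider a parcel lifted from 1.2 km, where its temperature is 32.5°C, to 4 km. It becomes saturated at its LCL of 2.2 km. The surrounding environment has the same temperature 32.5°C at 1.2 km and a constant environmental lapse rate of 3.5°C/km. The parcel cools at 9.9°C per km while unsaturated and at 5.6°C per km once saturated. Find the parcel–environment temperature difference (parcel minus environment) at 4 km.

Parcel:
  1200–2200 m, dry: Δz = 1 km ⇒ ΔT = -9.9°C; T = 22.6°C
  2200–4000 m, saturated: Δz = 1.8 km ⇒ ΔT = -10.08°C; T = 12.52°C
Environment:
  1200–4000 m, environment: Δz = 2.8 km ⇒ ΔT = -9.8°C; T = 22.7°C
T_parcel − T_env = 12.52 − 22.7 = -10.18°C

-10.18°C (parcel cooler than environment)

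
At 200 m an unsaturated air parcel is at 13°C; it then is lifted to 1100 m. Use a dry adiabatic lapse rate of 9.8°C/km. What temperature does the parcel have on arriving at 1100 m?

Dry adiabatic to 1100 m: -9.8 × 0.9 km = -8.82°C, so T = 4.18°C.

4.18°C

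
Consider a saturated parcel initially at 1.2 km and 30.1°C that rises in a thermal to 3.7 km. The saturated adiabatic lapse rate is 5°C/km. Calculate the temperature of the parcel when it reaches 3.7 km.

1200–3700 m, saturated adiabatic: Δz = 2.5 km ⇒ ΔT = -12.5°C; T = 17.6°C

17.6°C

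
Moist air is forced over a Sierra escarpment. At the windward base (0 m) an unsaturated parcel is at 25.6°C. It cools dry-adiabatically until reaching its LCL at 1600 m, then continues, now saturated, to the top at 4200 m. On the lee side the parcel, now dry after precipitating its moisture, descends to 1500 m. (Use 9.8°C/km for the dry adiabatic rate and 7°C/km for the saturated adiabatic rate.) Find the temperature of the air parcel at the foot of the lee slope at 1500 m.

Dry to 1600 m: -9.8 × 1.6 km = -15.68°C, so T = 9.92°C.
Saturated to 4200 m: -7 × 2.6 km = -18.2°C, so T = -8.28°C.
Dry descent to 1500 m: +9.8 × 2.7 km = +26.46°C, so T = 18.18°C.

18.18°C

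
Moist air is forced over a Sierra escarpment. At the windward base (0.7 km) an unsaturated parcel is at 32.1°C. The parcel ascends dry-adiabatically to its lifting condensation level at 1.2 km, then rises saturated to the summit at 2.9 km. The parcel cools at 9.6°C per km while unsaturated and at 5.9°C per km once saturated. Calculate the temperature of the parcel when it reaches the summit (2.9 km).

700–1200 m, dry: Δz = 0.5 km ⇒ ΔT = -4.8°C; T = 27.3°C
1200–2900 m, saturated: Δz = 1.7 km ⇒ ΔT = -10.03°C; T = 17.27°C

17.27°C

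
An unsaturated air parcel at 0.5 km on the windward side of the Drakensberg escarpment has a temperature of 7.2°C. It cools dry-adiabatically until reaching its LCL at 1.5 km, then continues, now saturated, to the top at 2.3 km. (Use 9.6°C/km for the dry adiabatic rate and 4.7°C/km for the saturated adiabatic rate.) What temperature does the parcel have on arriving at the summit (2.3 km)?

Dry to 1500 m: -9.6 × 1 km = -9.6°C, so T = -2.4°C.
Saturated to 2300 m: -4.7 × 0.8 km = -3.76°C, so T = -6.16°C.

-6.16°C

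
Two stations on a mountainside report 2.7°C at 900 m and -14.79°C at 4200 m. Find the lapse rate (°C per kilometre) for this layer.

5.3°C/km

Γ = −ΔT/Δz = (2.7 − (-14.79)) / (4200 − 900) m
  = 17.49°C / 3.3 km = 5.3°C/km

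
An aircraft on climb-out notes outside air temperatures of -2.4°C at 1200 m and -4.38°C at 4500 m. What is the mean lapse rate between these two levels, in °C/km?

Γ = −ΔT/Δz = (-2.4 − (-4.38)) / (4500 − 1200) m
  = 1.98°C / 3.3 km = 0.6°C/km

0.6°C/km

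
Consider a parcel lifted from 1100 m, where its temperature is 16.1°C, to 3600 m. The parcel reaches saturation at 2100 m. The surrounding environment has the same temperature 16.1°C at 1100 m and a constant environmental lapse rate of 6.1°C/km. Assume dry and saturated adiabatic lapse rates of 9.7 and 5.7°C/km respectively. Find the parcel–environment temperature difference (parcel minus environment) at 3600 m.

Parcel:
  1100–2100 m, dry: Δz = 1 km ⇒ ΔT = -9.7°C; T = 6.4°C
  2100–3600 m, saturated: Δz = 1.5 km ⇒ ΔT = -8.55°C; T = -2.15°C
Environment:
  1100–3600 m, environment: Δz = 2.5 km ⇒ ΔT = -15.25°C; T = 0.85°C
T_parcel − T_env = -2.15 − 0.85 = -3°C

-3°C (parcel cooler than environment)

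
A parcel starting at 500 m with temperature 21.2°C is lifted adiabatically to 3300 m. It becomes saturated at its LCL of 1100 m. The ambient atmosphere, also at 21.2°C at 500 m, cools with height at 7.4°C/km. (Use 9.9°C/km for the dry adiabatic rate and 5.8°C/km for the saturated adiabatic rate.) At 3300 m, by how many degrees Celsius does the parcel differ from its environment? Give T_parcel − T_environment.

Parcel:
  500–1100 m, dry: Δz = 0.6 km ⇒ ΔT = -5.94°C; T = 15.26°C
  1100–3300 m, saturated: Δz = 2.2 km ⇒ ΔT = -12.76°C; T = 2.5°C
Environment:
  500–3300 m, environment: Δz = 2.8 km ⇒ ΔT = -20.72°C; T = 0.48°C
T_parcel − T_env = 2.5 − 0.48 = +2.02°C

+2.02°C (parcel warmer than environment)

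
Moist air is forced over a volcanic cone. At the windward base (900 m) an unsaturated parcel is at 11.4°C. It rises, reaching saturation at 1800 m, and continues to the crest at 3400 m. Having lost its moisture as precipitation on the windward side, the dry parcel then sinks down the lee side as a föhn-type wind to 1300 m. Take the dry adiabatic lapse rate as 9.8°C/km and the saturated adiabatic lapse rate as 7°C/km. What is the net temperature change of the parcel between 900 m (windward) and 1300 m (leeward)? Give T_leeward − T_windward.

+0.56°C

900–1800 m, dry: Δz = 0.9 km ⇒ ΔT = -8.82°C; T = 2.58°C
1800–3400 m, saturated: Δz = 1.6 km ⇒ ΔT = -11.2°C; T = -8.62°C
3400–1300 m, dry descent: Δz = 2.1 km ⇒ ΔT = +20.58°C; T = 11.96°C
Net change vs windward start: 11.96 − 11.4 = +0.56°C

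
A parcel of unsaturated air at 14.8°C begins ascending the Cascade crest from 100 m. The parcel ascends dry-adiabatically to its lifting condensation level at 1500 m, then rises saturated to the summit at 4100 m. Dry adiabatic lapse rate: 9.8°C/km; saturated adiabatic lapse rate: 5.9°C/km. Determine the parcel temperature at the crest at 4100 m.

Dry to 1500 m: -9.8 × 1.4 km = -13.72°C, so T = 1.08°C.
Saturated to 4100 m: -5.9 × 2.6 km = -15.34°C, so T = -14.26°C.

-14.26°C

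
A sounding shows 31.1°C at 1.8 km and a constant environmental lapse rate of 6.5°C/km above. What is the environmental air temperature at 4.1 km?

16.15°C

Environmental to 4100 m: -6.5 × 2.3 km = -14.95°C, so T = 16.15°C.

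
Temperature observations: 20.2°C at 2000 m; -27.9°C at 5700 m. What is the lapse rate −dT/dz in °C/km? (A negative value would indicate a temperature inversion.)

13°C/km

Γ = −ΔT/Δz = (20.2 − (-27.9)) / (5700 − 2000) m
  = 48.1°C / 3.7 km = 13°C/km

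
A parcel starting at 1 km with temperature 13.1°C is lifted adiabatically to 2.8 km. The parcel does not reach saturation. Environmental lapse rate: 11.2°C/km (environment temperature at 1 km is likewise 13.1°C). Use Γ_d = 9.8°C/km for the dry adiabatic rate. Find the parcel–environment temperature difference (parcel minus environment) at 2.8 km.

Parcel:
  From 1000 m to 2800 m (dry): cools by 9.8 × 1.8 = 17.64°C, giving -4.54°C.
Environment:
  From 1000 m to 2800 m (environment): cools by 11.2 × 1.8 = 20.16°C, giving -7.06°C.
T_parcel − T_env = -4.54 − (-7.06) = +2.52°C

+2.52°C (parcel warmer than environment)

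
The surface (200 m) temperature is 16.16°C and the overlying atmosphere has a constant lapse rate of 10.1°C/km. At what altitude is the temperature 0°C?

Height above start = (16.16 − 0) / 10.1 = 1.6 km
Altitude = 200 m + 1600 m = 1800 m

1800 m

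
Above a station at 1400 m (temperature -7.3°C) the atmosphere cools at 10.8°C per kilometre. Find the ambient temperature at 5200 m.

-48.34°C

From 1400 m to 5200 m (environmental): cools by 10.8 × 3.8 = 41.04°C, giving -48.34°C.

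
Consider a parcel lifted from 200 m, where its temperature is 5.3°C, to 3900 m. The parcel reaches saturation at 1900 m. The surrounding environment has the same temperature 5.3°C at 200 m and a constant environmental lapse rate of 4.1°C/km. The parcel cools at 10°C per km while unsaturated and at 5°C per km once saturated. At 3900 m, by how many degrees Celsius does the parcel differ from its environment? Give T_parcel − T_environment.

Parcel:
  200–1900 m, dry: Δz = 1.7 km ⇒ ΔT = -17°C; T = -11.7°C
  1900–3900 m, saturated: Δz = 2 km ⇒ ΔT = -10°C; T = -21.7°C
Environment:
  200–3900 m, environment: Δz = 3.7 km ⇒ ΔT = -15.17°C; T = -9.87°C
T_parcel − T_env = -21.7 − (-9.87) = -11.83°C

-11.83°C (parcel cooler than environment)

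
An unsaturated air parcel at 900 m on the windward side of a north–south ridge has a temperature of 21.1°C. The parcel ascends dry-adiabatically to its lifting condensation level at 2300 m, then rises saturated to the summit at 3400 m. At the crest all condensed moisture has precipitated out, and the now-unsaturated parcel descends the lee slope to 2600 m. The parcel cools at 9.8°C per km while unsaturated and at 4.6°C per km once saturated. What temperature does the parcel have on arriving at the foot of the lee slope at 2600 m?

10.16°C

Dry to 2300 m: -9.8 × 1.4 km = -13.72°C, so T = 7.38°C.
Saturated to 3400 m: -4.6 × 1.1 km = -5.06°C, so T = 2.32°C.
Dry descent to 2600 m: +9.8 × 0.8 km = +7.84°C, so T = 10.16°C.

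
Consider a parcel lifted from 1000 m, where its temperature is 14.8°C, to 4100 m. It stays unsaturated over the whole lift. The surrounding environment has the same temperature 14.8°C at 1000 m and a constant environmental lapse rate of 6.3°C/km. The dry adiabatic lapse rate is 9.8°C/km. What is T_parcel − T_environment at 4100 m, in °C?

Parcel:
  1000 → 4100 m (dry, 9.8°C/km): ΔT = -9.8 × 3.1 = -30.38°C → T = -15.58°C
Environment:
  1000 → 4100 m (environment, 6.3°C/km): ΔT = -6.3 × 3.1 = -19.53°C → T = -4.73°C
T_parcel − T_env = -15.58 − (-4.73) = -10.85°C

-10.85°C (parcel cooler than environment)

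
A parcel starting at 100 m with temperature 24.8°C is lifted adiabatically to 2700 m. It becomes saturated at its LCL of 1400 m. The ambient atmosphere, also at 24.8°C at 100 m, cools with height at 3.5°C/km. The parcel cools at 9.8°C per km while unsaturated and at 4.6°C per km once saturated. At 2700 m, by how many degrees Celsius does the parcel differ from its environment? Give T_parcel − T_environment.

-9.62°C (parcel cooler than environment)

Parcel:
  Dry to 1400 m: -9.8 × 1.3 km = -12.74°C, so T = 12.06°C.
  Saturated to 2700 m: -4.6 × 1.3 km = -5.98°C, so T = 6.08°C.
Environment:
  Environment to 2700 m: -3.5 × 2.6 km = -9.1°C, so T = 15.7°C.
T_parcel − T_env = 6.08 − 15.7 = -9.62°C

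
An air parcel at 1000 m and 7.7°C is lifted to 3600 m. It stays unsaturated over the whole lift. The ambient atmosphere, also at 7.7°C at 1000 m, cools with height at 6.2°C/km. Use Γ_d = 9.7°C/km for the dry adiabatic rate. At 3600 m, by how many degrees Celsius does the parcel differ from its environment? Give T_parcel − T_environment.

Parcel:
  Dry to 3600 m: -9.7 × 2.6 km = -25.22°C, so T = -17.52°C.
Environment:
  Environment to 3600 m: -6.2 × 2.6 km = -16.12°C, so T = -8.42°C.
T_parcel − T_env = -17.52 − (-8.42) = -9.1°C

-9.1°C (parcel cooler than environment)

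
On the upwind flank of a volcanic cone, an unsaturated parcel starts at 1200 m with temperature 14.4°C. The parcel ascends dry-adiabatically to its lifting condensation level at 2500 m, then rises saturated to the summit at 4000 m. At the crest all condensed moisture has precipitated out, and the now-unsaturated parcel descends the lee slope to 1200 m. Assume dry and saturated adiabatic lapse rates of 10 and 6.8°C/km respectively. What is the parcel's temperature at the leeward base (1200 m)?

1200 → 2500 m (dry, 10°C/km): ΔT = -10 × 1.3 = -13°C → T = 1.4°C
2500 → 4000 m (saturated, 6.8°C/km): ΔT = -6.8 × 1.5 = -10.2°C → T = -8.8°C
4000 → 1200 m (dry descent, 10°C/km): ΔT = +10 × 2.8 = +28°C → T = 19.2°C

19.2°C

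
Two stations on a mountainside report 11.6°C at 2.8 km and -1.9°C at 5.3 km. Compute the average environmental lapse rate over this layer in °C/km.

Γ = −ΔT/Δz = (11.6 − (-1.9)) / (5300 − 2800) m
  = 13.5°C / 2.5 km = 5.4°C/km

5.4°C/km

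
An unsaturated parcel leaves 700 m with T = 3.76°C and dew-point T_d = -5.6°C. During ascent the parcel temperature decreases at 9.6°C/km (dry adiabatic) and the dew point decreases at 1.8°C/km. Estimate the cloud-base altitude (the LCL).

1900 m

T and T_d converge at 9.6 − 1.8 = 7.8°C per km
Height above start = (3.76 − (-5.6)) / 7.8 = 1.2 km
LCL altitude = 700 m + 1200 m = 1900 m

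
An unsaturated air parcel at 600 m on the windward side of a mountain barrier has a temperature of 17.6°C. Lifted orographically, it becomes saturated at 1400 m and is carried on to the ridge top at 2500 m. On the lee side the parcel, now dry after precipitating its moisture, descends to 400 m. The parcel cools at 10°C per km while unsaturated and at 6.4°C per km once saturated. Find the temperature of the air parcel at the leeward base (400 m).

From 600 m to 1400 m (dry): cools by 10 × 0.8 = 8°C, giving 9.6°C.
From 1400 m to 2500 m (saturated): cools by 6.4 × 1.1 = 7.04°C, giving 2.56°C.
From 2500 m to 400 m (dry descent): warms by 10 × 2.1 = 21°C, giving 23.56°C.

23.56°C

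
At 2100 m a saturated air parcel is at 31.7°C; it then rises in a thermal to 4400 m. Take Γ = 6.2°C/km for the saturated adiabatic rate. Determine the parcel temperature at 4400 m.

17.44°C

Saturated adiabatic to 4400 m: -6.2 × 2.3 km = -14.26°C, so T = 17.44°C.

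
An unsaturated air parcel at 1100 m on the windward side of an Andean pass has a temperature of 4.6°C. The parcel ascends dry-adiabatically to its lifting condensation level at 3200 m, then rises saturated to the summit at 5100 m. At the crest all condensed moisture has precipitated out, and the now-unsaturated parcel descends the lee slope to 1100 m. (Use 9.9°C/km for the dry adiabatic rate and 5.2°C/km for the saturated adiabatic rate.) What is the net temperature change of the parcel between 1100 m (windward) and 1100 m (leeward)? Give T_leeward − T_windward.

+8.93°C

1100–3200 m, dry: Δz = 2.1 km ⇒ ΔT = -20.79°C; T = -16.19°C
3200–5100 m, saturated: Δz = 1.9 km ⇒ ΔT = -9.88°C; T = -26.07°C
5100–1100 m, dry descent: Δz = 4 km ⇒ ΔT = +39.6°C; T = 13.53°C
Net change vs windward start: 13.53 − 4.6 = +8.93°C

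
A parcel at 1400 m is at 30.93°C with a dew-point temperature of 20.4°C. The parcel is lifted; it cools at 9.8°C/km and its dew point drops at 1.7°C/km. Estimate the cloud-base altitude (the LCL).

2700 m

T and T_d converge at 9.8 − 1.7 = 8.1°C per km
Height above start = (30.93 − 20.4) / 8.1 = 1.3 km
LCL altitude = 1400 m + 1300 m = 2700 m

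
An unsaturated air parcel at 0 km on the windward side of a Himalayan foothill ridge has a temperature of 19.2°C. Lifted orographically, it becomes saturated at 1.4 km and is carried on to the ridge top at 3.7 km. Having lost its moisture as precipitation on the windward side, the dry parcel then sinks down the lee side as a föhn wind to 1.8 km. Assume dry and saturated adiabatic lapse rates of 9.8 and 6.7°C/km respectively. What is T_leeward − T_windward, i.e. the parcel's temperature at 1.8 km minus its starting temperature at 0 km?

-10.51°C

From 0 m to 1400 m (dry): cools by 9.8 × 1.4 = 13.72°C, giving 5.48°C.
From 1400 m to 3700 m (saturated): cools by 6.7 × 2.3 = 15.41°C, giving -9.93°C.
From 3700 m to 1800 m (dry descent): warms by 9.8 × 1.9 = 18.62°C, giving 8.69°C.
Net change vs windward start: 8.69 − 19.2 = -10.51°C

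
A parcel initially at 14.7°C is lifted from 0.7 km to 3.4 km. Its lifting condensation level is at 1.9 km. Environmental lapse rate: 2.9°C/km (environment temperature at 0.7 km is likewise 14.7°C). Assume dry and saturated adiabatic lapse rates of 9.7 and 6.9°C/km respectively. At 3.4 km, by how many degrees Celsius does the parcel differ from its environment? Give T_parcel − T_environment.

Parcel:
  700 → 1900 m (dry, 9.7°C/km): ΔT = -9.7 × 1.2 = -11.64°C → T = 3.06°C
  1900 → 3400 m (saturated, 6.9°C/km): ΔT = -6.9 × 1.5 = -10.35°C → T = -7.29°C
Environment:
  700 → 3400 m (environment, 2.9°C/km): ΔT = -2.9 × 2.7 = -7.83°C → T = 6.87°C
T_parcel − T_env = -7.29 − 6.87 = -14.16°C

-14.16°C (parcel cooler than environment)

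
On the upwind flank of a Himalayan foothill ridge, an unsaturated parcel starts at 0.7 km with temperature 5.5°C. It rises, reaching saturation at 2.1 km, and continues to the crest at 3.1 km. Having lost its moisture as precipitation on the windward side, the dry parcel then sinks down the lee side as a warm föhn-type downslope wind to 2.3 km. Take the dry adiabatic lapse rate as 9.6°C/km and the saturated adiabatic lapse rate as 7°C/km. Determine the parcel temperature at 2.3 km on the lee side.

From 700 m to 2100 m (dry): cools by 9.6 × 1.4 = 13.44°C, giving -7.94°C.
From 2100 m to 3100 m (saturated): cools by 7 × 1 = 7°C, giving -14.94°C.
From 3100 m to 2300 m (dry descent): warms by 9.6 × 0.8 = 7.68°C, giving -7.26°C.

-7.26°C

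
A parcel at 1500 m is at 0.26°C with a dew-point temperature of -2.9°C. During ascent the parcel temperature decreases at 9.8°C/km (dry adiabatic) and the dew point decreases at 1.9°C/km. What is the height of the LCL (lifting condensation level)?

T and T_d converge at 9.8 − 1.9 = 7.9°C per km
Height above start = (0.26 − (-2.9)) / 7.9 = 0.4 km
LCL altitude = 1500 m + 400 m = 1900 m

1900 m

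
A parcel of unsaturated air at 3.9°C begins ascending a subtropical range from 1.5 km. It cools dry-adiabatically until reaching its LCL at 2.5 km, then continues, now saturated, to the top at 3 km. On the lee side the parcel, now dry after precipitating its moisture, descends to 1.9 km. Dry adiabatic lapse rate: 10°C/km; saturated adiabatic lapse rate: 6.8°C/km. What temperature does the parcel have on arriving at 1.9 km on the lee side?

1.5°C

From 1500 m to 2500 m (dry): cools by 10 × 1 = 10°C, giving -6.1°C.
From 2500 m to 3000 m (saturated): cools by 6.8 × 0.5 = 3.4°C, giving -9.5°C.
From 3000 m to 1900 m (dry descent): warms by 10 × 1.1 = 11°C, giving 1.5°C.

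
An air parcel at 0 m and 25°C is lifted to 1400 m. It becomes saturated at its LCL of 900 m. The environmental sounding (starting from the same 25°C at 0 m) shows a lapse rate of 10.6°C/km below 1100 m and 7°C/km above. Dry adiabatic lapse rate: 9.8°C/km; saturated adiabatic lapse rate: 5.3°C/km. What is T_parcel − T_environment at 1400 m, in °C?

Parcel:
  From 0 m to 900 m (dry): cools by 9.8 × 0.9 = 8.82°C, giving 16.18°C.
  From 900 m to 1400 m (saturated): cools by 5.3 × 0.5 = 2.65°C, giving 13.53°C.
Environment:
  From 0 m to 1100 m (environment, lower layer): cools by 10.6 × 1.1 = 11.66°C, giving 13.34°C.
  From 1100 m to 1400 m (environment, upper layer): cools by 7 × 0.3 = 2.1°C, giving 11.24°C.
T_parcel − T_env = 13.53 − 11.24 = +2.29°C

+2.29°C (parcel warmer than environment)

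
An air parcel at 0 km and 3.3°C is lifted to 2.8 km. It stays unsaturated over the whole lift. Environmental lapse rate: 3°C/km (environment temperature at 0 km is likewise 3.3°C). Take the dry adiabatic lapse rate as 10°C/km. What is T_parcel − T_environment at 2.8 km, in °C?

-19.6°C (parcel cooler than environment)

Parcel:
  Dry to 2800 m: -10 × 2.8 km = -28°C, so T = -24.7°C.
Environment:
  Environment to 2800 m: -3 × 2.8 km = -8.4°C, so T = -5.1°C.
T_parcel − T_env = -24.7 − (-5.1) = -19.6°C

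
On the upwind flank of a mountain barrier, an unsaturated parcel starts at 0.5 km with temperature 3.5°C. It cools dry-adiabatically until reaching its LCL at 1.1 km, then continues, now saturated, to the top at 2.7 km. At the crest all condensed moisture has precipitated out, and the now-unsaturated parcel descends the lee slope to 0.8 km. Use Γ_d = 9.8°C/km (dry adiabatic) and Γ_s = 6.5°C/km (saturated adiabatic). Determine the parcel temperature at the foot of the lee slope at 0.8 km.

5.84°C

500 → 1100 m (dry, 9.8°C/km): ΔT = -9.8 × 0.6 = -5.88°C → T = -2.38°C
1100 → 2700 m (saturated, 6.5°C/km): ΔT = -6.5 × 1.6 = -10.4°C → T = -12.78°C
2700 → 800 m (dry descent, 9.8°C/km): ΔT = +9.8 × 1.9 = +18.62°C → T = 5.84°C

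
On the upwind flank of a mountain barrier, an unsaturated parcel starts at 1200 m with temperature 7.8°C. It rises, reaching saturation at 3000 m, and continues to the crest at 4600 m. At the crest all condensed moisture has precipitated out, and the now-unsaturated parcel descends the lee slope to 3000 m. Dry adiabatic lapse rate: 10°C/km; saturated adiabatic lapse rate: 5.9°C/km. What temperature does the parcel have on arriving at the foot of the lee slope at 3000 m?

-3.64°C

1200 → 3000 m (dry, 10°C/km): ΔT = -10 × 1.8 = -18°C → T = -10.2°C
3000 → 4600 m (saturated, 5.9°C/km): ΔT = -5.9 × 1.6 = -9.44°C → T = -19.64°C
4600 → 3000 m (dry descent, 10°C/km): ΔT = +10 × 1.6 = +16°C → T = -3.64°C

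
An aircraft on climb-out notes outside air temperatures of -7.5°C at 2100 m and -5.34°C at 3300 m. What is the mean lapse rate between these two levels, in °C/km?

-1.8°C/km

Γ = −ΔT/Δz = (-7.5 − (-5.34)) / (3300 − 2100) m
  = -2.16°C / 1.2 km = -1.8°C/km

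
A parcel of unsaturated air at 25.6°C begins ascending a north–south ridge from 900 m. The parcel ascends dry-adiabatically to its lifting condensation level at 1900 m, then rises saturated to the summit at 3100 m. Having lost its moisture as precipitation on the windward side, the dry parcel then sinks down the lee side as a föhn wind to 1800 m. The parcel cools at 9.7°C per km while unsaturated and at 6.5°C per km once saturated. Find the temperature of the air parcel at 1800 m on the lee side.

20.71°C

900 → 1900 m (dry, 9.7°C/km): ΔT = -9.7 × 1 = -9.7°C → T = 15.9°C
1900 → 3100 m (saturated, 6.5°C/km): ΔT = -6.5 × 1.2 = -7.8°C → T = 8.1°C
3100 → 1800 m (dry descent, 9.7°C/km): ΔT = +9.7 × 1.3 = +12.61°C → T = 20.71°C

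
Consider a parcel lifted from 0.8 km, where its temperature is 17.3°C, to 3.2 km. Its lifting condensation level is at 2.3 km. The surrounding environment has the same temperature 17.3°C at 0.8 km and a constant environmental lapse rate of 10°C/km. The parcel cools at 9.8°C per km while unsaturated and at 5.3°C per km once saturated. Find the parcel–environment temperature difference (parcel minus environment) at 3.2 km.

Parcel:
  800 → 2300 m (dry, 9.8°C/km): ΔT = -9.8 × 1.5 = -14.7°C → T = 2.6°C
  2300 → 3200 m (saturated, 5.3°C/km): ΔT = -5.3 × 0.9 = -4.77°C → T = -2.17°C
Environment:
  800 → 3200 m (environment, 10°C/km): ΔT = -10 × 2.4 = -24°C → T = -6.7°C
T_parcel − T_env = -2.17 − (-6.7) = +4.53°C

+4.53°C (parcel warmer than environment)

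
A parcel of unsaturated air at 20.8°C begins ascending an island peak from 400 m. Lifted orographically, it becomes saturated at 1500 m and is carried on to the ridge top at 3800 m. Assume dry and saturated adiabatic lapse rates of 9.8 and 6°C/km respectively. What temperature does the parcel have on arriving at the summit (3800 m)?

-3.78°C

400–1500 m, dry: Δz = 1.1 km ⇒ ΔT = -10.78°C; T = 10.02°C
1500–3800 m, saturated: Δz = 2.3 km ⇒ ΔT = -13.8°C; T = -3.78°C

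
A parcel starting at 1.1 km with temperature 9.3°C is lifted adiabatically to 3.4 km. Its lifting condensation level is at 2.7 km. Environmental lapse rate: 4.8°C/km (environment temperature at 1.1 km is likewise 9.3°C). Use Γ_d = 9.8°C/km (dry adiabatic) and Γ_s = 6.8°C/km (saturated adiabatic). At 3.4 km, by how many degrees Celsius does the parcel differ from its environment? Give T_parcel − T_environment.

Parcel:
  Dry to 2700 m: -9.8 × 1.6 km = -15.68°C, so T = -6.38°C.
  Saturated to 3400 m: -6.8 × 0.7 km = -4.76°C, so T = -11.14°C.
Environment:
  Environment to 3400 m: -4.8 × 2.3 km = -11.04°C, so T = -1.74°C.
T_parcel − T_env = -11.14 − (-1.74) = -9.4°C

-9.4°C (parcel cooler than environment)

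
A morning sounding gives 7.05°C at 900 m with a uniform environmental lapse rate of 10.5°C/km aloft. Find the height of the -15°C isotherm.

3000 m

Height above start = (7.05 − (-15)) / 10.5 = 2.1 km
Altitude = 900 m + 2100 m = 3000 m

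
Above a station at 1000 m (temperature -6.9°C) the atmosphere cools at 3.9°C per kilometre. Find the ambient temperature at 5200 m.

1000 → 5200 m (environmental, 3.9°C/km): ΔT = -3.9 × 4.2 = -16.38°C → T = -23.28°C

-23.28°C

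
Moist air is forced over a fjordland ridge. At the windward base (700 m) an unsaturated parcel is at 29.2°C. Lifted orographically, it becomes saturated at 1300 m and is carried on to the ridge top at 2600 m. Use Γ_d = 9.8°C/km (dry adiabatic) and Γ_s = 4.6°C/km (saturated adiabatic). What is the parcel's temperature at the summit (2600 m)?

17.34°C

Dry to 1300 m: -9.8 × 0.6 km = -5.88°C, so T = 23.32°C.
Saturated to 2600 m: -4.6 × 1.3 km = -5.98°C, so T = 17.34°C.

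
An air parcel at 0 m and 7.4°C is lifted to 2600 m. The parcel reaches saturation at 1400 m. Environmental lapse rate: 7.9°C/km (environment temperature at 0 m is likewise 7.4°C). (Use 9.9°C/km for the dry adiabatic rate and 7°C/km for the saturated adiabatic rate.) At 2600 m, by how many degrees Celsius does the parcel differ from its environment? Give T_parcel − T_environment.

Parcel:
  0–1400 m, dry: Δz = 1.4 km ⇒ ΔT = -13.86°C; T = -6.46°C
  1400–2600 m, saturated: Δz = 1.2 km ⇒ ΔT = -8.4°C; T = -14.86°C
Environment:
  0–2600 m, environment: Δz = 2.6 km ⇒ ΔT = -20.54°C; T = -13.14°C
T_parcel − T_env = -14.86 − (-13.14) = -1.72°C

-1.72°C (parcel cooler than environment)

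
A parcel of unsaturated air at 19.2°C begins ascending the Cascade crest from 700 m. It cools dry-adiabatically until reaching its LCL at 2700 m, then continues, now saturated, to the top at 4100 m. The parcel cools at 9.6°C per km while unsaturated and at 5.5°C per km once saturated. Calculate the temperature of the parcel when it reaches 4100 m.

-7.7°C

Dry to 2700 m: -9.6 × 2 km = -19.2°C, so T = 0°C.
Saturated to 4100 m: -5.5 × 1.4 km = -7.7°C, so T = -7.7°C.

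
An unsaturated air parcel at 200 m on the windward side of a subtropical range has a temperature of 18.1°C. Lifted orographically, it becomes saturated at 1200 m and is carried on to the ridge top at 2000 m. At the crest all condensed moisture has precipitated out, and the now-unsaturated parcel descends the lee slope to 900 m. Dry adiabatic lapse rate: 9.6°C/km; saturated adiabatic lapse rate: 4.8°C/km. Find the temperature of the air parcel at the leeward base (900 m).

From 200 m to 1200 m (dry): cools by 9.6 × 1 = 9.6°C, giving 8.5°C.
From 1200 m to 2000 m (saturated): cools by 4.8 × 0.8 = 3.84°C, giving 4.66°C.
From 2000 m to 900 m (dry descent): warms by 9.6 × 1.1 = 10.56°C, giving 15.22°C.

15.22°C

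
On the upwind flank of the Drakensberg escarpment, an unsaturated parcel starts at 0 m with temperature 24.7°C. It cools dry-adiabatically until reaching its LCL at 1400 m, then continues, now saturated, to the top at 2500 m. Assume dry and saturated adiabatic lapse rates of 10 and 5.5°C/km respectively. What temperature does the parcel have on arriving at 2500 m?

4.65°C

0–1400 m, dry: Δz = 1.4 km ⇒ ΔT = -14°C; T = 10.7°C
1400–2500 m, saturated: Δz = 1.1 km ⇒ ΔT = -6.05°C; T = 4.65°C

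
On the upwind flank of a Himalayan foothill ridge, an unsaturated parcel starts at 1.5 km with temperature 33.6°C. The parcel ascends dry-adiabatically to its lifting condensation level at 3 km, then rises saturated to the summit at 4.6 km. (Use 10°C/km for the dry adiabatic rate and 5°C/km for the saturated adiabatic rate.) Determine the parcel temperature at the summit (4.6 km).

1500 → 3000 m (dry, 10°C/km): ΔT = -10 × 1.5 = -15°C → T = 18.6°C
3000 → 4600 m (saturated, 5°C/km): ΔT = -5 × 1.6 = -8°C → T = 10.6°C

10.6°C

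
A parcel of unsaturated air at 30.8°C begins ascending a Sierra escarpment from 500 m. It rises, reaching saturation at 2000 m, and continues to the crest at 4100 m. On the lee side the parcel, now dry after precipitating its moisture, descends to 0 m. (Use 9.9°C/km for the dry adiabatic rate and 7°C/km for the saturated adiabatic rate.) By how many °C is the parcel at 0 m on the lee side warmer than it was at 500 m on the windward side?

+11.04°C

500–2000 m, dry: Δz = 1.5 km ⇒ ΔT = -14.85°C; T = 15.95°C
2000–4100 m, saturated: Δz = 2.1 km ⇒ ΔT = -14.7°C; T = 1.25°C
4100–0 m, dry descent: Δz = 4.1 km ⇒ ΔT = +40.59°C; T = 41.84°C
Net change vs windward start: 41.84 − 30.8 = +11.04°C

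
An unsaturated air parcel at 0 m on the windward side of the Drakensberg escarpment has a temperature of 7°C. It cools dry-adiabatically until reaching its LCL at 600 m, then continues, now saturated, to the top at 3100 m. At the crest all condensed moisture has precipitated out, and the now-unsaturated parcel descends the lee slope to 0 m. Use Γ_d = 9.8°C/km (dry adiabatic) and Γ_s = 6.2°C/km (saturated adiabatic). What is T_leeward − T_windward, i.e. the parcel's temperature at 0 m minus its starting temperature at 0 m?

+9°C

0–600 m, dry: Δz = 0.6 km ⇒ ΔT = -5.88°C; T = 1.12°C
600–3100 m, saturated: Δz = 2.5 km ⇒ ΔT = -15.5°C; T = -14.38°C
3100–0 m, dry descent: Δz = 3.1 km ⇒ ΔT = +30.38°C; T = 16°C
Net change vs windward start: 16 − 7 = +9°C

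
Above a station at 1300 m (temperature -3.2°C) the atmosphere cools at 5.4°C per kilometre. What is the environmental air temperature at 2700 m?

-10.76°C

From 1300 m to 2700 m (environmental): cools by 5.4 × 1.4 = 7.56°C, giving -10.76°C.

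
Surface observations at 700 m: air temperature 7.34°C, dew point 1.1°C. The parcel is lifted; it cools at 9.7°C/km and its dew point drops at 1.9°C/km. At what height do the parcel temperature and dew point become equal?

T and T_d converge at 9.7 − 1.9 = 7.8°C per km
Height above start = (7.34 − 1.1) / 7.8 = 0.8 km
LCL altitude = 700 m + 800 m = 1500 m

1500 m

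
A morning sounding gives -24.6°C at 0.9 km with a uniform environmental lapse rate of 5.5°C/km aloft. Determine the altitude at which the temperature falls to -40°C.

3.7 km

Height above start = (-24.6 − (-40)) / 5.5 = 2.8 km
Altitude = 900 m + 2800 m = 3700 m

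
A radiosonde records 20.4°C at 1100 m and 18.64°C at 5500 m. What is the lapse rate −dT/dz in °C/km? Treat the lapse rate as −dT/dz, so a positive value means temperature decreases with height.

0.4°C/km

Γ = −ΔT/Δz = (20.4 − 18.64) / (5500 − 1100) m
  = 1.76°C / 4.4 km = 0.4°C/km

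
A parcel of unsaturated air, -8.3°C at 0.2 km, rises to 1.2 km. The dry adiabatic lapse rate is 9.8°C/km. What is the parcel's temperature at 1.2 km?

-18.1°C

200 → 1200 m (dry adiabatic, 9.8°C/km): ΔT = -9.8 × 1 = -9.8°C → T = -18.1°C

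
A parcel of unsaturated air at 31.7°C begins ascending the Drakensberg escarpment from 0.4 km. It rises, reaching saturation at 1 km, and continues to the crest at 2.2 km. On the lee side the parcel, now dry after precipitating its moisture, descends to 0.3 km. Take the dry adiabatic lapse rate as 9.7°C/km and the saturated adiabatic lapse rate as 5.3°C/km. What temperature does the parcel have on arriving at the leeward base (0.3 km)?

From 400 m to 1000 m (dry): cools by 9.7 × 0.6 = 5.82°C, giving 25.88°C.
From 1000 m to 2200 m (saturated): cools by 5.3 × 1.2 = 6.36°C, giving 19.52°C.
From 2200 m to 300 m (dry descent): warms by 9.7 × 1.9 = 18.43°C, giving 37.95°C.

37.95°C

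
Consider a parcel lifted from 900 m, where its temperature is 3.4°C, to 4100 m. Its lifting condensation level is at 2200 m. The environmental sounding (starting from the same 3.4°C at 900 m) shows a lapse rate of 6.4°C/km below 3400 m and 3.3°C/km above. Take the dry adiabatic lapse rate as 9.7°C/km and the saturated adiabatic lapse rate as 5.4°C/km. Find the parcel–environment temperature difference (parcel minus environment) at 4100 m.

Parcel:
  From 900 m to 2200 m (dry): cools by 9.7 × 1.3 = 12.61°C, giving -9.21°C.
  From 2200 m to 4100 m (saturated): cools by 5.4 × 1.9 = 10.26°C, giving -19.47°C.
Environment:
  From 900 m to 3400 m (environment, lower layer): cools by 6.4 × 2.5 = 16°C, giving -12.6°C.
  From 3400 m to 4100 m (environment, upper layer): cools by 3.3 × 0.7 = 2.31°C, giving -14.91°C.
T_parcel − T_env = -19.47 − (-14.91) = -4.56°C

-4.56°C (parcel cooler than environment)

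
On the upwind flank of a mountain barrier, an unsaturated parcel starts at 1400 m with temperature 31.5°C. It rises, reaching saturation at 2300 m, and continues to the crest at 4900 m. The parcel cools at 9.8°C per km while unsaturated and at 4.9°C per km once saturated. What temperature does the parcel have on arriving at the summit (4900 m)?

9.94°C

1400 → 2300 m (dry, 9.8°C/km): ΔT = -9.8 × 0.9 = -8.82°C → T = 22.68°C
2300 → 4900 m (saturated, 4.9°C/km): ΔT = -4.9 × 2.6 = -12.74°C → T = 9.94°C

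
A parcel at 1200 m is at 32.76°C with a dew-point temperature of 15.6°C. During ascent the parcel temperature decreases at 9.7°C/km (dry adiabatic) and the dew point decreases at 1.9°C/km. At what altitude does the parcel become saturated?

T and T_d converge at 9.7 − 1.9 = 7.8°C per km
Height above start = (32.76 − 15.6) / 7.8 = 2.2 km
LCL altitude = 1200 m + 2200 m = 3400 m

3400 m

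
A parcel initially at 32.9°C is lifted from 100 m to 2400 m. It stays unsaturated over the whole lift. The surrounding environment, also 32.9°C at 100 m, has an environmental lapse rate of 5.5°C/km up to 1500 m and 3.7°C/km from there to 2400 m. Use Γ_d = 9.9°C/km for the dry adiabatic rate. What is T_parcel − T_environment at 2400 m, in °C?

Parcel:
  From 100 m to 2400 m (dry): cools by 9.9 × 2.3 = 22.77°C, giving 10.13°C.
Environment:
  From 100 m to 1500 m (environment, lower layer): cools by 5.5 × 1.4 = 7.7°C, giving 25.2°C.
  From 1500 m to 2400 m (environment, upper layer): cools by 3.7 × 0.9 = 3.33°C, giving 21.87°C.
T_parcel − T_env = 10.13 − 21.87 = -11.74°C

-11.74°C (parcel cooler than environment)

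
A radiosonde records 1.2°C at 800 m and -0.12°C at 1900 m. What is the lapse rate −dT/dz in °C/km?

Γ = −ΔT/Δz = (1.2 − (-0.12)) / (1900 − 800) m
  = 1.32°C / 1.1 km = 1.2°C/km

1.2°C/km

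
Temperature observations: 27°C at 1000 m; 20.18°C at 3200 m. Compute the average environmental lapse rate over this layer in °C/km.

Γ = −ΔT/Δz = (27 − 20.18) / (3200 − 1000) m
  = 6.82°C / 2.2 km = 3.1°C/km

3.1°C/km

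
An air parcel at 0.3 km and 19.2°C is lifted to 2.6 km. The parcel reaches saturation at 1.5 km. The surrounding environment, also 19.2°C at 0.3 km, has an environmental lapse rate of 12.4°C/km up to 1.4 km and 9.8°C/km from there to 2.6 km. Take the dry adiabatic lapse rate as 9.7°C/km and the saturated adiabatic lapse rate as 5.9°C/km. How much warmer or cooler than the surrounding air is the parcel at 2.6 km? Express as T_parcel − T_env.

+7.27°C (parcel warmer than environment)

Parcel:
  300 → 1500 m (dry, 9.7°C/km): ΔT = -9.7 × 1.2 = -11.64°C → T = 7.56°C
  1500 → 2600 m (saturated, 5.9°C/km): ΔT = -5.9 × 1.1 = -6.49°C → T = 1.07°C
Environment:
  300 → 1400 m (environment, lower layer, 12.4°C/km): ΔT = -12.4 × 1.1 = -13.64°C → T = 5.56°C
  1400 → 2600 m (environment, upper layer, 9.8°C/km): ΔT = -9.8 × 1.2 = -11.76°C → T = -6.2°C
T_parcel − T_env = 1.07 − (-6.2) = +7.27°C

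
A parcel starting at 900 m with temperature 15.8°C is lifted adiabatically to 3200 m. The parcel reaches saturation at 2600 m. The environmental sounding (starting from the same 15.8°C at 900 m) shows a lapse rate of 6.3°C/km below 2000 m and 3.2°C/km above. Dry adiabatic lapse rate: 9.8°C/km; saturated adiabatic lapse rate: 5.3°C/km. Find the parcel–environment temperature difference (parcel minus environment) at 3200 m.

Parcel:
  900 → 2600 m (dry, 9.8°C/km): ΔT = -9.8 × 1.7 = -16.66°C → T = -0.86°C
  2600 → 3200 m (saturated, 5.3°C/km): ΔT = -5.3 × 0.6 = -3.18°C → T = -4.04°C
Environment:
  900 → 2000 m (environment, lower layer, 6.3°C/km): ΔT = -6.3 × 1.1 = -6.93°C → T = 8.87°C
  2000 → 3200 m (environment, upper layer, 3.2°C/km): ΔT = -3.2 × 1.2 = -3.84°C → T = 5.03°C
T_parcel − T_env = -4.04 − 5.03 = -9.07°C

-9.07°C (parcel cooler than environment)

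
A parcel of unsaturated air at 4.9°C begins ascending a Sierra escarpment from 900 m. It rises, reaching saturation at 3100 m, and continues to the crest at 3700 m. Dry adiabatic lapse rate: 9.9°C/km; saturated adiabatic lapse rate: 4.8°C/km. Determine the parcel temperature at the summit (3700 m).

-19.76°C

From 900 m to 3100 m (dry): cools by 9.9 × 2.2 = 21.78°C, giving -16.88°C.
From 3100 m to 3700 m (saturated): cools by 4.8 × 0.6 = 2.88°C, giving -19.76°C.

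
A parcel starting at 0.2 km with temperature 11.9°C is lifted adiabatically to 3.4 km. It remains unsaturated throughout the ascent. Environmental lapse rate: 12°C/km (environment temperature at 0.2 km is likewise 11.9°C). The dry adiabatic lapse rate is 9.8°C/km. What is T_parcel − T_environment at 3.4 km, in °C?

+7.04°C (parcel warmer than environment)

Parcel:
  200 → 3400 m (dry, 9.8°C/km): ΔT = -9.8 × 3.2 = -31.36°C → T = -19.46°C
Environment:
  200 → 3400 m (environment, 12°C/km): ΔT = -12 × 3.2 = -38.4°C → T = -26.5°C
T_parcel − T_env = -19.46 − (-26.5) = +7.04°C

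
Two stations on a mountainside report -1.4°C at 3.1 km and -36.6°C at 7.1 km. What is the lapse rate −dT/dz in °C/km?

Γ = −ΔT/Δz = (-1.4 − (-36.6)) / (7100 − 3100) m
  = 35.2°C / 4 km = 8.8°C/km

8.8°C/km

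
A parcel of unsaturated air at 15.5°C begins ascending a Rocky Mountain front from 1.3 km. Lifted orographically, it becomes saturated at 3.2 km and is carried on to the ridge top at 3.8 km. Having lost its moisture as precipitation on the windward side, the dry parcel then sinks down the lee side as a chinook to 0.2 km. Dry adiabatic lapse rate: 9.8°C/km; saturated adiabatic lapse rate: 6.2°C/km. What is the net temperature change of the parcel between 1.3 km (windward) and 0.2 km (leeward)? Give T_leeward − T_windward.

+12.94°C

From 1300 m to 3200 m (dry): cools by 9.8 × 1.9 = 18.62°C, giving -3.12°C.
From 3200 m to 3800 m (saturated): cools by 6.2 × 0.6 = 3.72°C, giving -6.84°C.
From 3800 m to 200 m (dry descent): warms by 9.8 × 3.6 = 35.28°C, giving 28.44°C.
Net change vs windward start: 28.44 − 15.5 = +12.94°C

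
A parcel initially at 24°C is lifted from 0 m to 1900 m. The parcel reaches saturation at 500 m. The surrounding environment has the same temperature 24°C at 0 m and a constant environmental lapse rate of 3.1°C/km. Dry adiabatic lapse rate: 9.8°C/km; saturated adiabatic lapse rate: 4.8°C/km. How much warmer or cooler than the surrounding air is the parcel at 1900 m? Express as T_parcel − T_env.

-5.73°C (parcel cooler than environment)

Parcel:
  From 0 m to 500 m (dry): cools by 9.8 × 0.5 = 4.9°C, giving 19.1°C.
  From 500 m to 1900 m (saturated): cools by 4.8 × 1.4 = 6.72°C, giving 12.38°C.
Environment:
  From 0 m to 1900 m (environment): cools by 3.1 × 1.9 = 5.89°C, giving 18.11°C.
T_parcel − T_env = 12.38 − 18.11 = -5.73°C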